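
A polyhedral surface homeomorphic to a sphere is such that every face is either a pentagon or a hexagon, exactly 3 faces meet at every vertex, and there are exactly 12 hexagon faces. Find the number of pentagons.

Let x be the number of pentagons; then F = 12 + x.
Edge–face incidences: 2E = 6·12 + 5·x = 72 + 5x.
Every vertex has degree 3, so 3V = 2E.
Euler: V − E + F = 2 ⇒ (2E)/3 − E + (12 + x) = 2.
Multiply by 6: 2·(2E) − 3·(2E) + 6·(12 + x) = 12, i.e. 72 + 6x − (72 + 5x) = 12.
Collecting terms: x = 12.
Then 2E = 72 + 5·12 = 132, so E = 66, V = 2E/3 = 44, F = 12 + 12 = 24.

12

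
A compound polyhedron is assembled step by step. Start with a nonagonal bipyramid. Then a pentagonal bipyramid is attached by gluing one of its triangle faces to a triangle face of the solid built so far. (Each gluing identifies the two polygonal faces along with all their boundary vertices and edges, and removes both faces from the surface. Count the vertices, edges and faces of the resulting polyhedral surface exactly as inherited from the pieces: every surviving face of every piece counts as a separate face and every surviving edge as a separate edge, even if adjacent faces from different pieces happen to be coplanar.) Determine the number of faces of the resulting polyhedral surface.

A nonagonal bipyramid: V=11, E=27, F=18.
Attach a pentagonal bipyramid (V=7, E=15, F=10) along a 3-gon: merge 3 vertices and 3 edges, delete both glued faces → V=15, E=39, F=26.
Check: V − E + F = 15 − 39 + 26 = 2.

26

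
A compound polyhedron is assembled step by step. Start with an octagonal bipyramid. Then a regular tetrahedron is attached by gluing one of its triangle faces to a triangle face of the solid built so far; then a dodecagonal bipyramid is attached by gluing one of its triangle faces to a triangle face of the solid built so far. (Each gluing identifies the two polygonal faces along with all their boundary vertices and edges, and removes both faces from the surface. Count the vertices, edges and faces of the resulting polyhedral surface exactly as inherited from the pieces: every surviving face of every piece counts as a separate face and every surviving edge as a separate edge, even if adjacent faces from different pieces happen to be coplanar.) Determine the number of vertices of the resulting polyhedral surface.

An octagonal bipyramid: V=10, E=24, F=16.
Attach a regular tetrahedron (V=4, E=6, F=4) along a 3-gon: merge 3 vertices and 3 edges, delete both glued faces → V=11, E=27, F=18.
Attach a dodecagonal bipyramid (V=14, E=36, F=24) along a 3-gon: merge 3 vertices and 3 edges, delete both glued faces → V=22, E=60, F=40.
Check: V − E + F = 22 − 60 + 40 = 2.

22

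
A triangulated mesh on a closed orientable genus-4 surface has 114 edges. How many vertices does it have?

χ = 2 − 2·4 = -6, and every face is a triangle so 3F = 2E.
F = 2E/3 = 76. Then V = -6 + E − F = -6 + 114 − 76 = 32.

32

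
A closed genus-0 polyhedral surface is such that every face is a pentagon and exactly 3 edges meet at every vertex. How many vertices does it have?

Each face has 5 edges and each edge borders two faces, so 2E = 5F.
Each vertex has degree 3, so 3V = 2E and hence V = 5F/3.
Euler: V − E + F = 2 ⇒ (5F/3) − (5F/2) + F = 2.
Multiply by 6: (10 − 15 + 6)F = 12, i.e. 1F = 12.
So F = 12, E = 5·12/2 = 30, V = 5·12/3 = 20.

20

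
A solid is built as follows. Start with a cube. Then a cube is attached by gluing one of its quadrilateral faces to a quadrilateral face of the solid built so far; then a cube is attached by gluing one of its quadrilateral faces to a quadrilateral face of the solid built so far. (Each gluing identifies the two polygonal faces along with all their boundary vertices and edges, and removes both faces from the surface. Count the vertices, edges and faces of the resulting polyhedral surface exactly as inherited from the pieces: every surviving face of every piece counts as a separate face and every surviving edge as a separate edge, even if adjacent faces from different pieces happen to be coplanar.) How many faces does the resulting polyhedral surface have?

14

A cube: V=8, E=12, F=6.
Attach a cube (V=8, E=12, F=6) along a 4-gon: merge 4 vertices and 4 edges, delete both glued faces → V=12, E=20, F=10.
Attach a cube (V=8, E=12, F=6) along a 4-gon: merge 4 vertices and 4 edges, delete both glued faces → V=16, E=28, F=14.
Check: V − E + F = 16 − 28 + 14 = 2.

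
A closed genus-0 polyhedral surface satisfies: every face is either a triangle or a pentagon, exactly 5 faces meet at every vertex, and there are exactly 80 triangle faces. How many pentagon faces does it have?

12

Let x be the number of pentagons; then F = 80 + x.
Edge–face incidences: 2E = 3·80 + 5·x = 240 + 5x.
Every vertex has degree 5, so 5V = 2E.
Euler: V − E + F = 2 ⇒ (2E)/5 − E + (80 + x) = 2.
Multiply by 10: 2·(2E) − 5·(2E) + 10·(80 + x) = 20, i.e. 800 + 10x − 3·(240 + 5x) = 20.
Collecting terms: −5x + 80 = 20, so −5x = −60, so x = 12.
Then 2E = 240 + 5·12 = 300, so E = 150, V = 2E/5 = 60, F = 80 + 12 = 92.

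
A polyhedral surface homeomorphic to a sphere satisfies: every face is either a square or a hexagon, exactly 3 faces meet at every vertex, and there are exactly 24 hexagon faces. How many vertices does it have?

Let x be the number of squares; then F = 24 + x.
Edge–face incidences: 2E = 6·24 + 4·x = 144 + 4x.
Every vertex has degree 3, so 3V = 2E.
Euler: V − E + F = 2 ⇒ (2E)/3 − E + (24 + x) = 2.
Multiply by 6: 2·(2E) − 3·(2E) + 6·(24 + x) = 12, i.e. 144 + 6x − (144 + 4x) = 12.
Collecting terms: 2x = 12, so x = 6.
Then 2E = 144 + 4·6 = 168, so E = 84, V = 2E/3 = 56, F = 24 + 6 = 30.

56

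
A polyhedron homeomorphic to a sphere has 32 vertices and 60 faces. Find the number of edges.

Here V − E + F = 2.
E = V + F − (2) = 32 + 60 − (2) = 90.

90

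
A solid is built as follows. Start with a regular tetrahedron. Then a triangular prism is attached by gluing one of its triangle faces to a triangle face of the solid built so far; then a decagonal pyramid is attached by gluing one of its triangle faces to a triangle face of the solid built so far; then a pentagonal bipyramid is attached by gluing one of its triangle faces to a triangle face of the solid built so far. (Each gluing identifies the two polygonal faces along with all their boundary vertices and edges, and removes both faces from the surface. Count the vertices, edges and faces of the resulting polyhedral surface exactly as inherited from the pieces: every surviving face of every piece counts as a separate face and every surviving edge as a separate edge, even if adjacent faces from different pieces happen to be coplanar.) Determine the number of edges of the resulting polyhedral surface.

41

A regular tetrahedron: V=4, E=6, F=4.
Attach a triangular prism (V=6, E=9, F=5) along a 3-gon: merge 3 vertices and 3 edges, delete both glued faces → V=7, E=12, F=7.
Attach a decagonal pyramid (V=11, E=20, F=11) along a 3-gon: merge 3 vertices and 3 edges, delete both glued faces → V=15, E=29, F=16.
Attach a pentagonal bipyramid (V=7, E=15, F=10) along a 3-gon: merge 3 vertices and 3 edges, delete both glued faces → V=19, E=41, F=24.
Check: V − E + F = 19 − 41 + 24 = 2.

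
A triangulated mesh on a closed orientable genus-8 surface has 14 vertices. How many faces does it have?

56

χ = 2 − 2·8 = -14, and every face is a triangle so 3F = 2E.
V − E + F = -14 with E = 3F/2 gives 14 − (3/2 − 1)·F = -14, so F = 56 and E = 84.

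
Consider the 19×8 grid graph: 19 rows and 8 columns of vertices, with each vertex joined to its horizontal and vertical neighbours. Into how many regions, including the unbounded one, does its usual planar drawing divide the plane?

The grid has V = 19·8 = 152 vertices and E = 19·7 + 8·18 = 277 edges.
F = 2 − V + E = 2 − 152 + 277 = 127.

127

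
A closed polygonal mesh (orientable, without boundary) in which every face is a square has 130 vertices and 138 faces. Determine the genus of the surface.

5

Every face is a square, so 2E = 4·138 = 552, giving E = 276.
χ = V − E + F = 130 − 276 + 138 = -8.
For a closed orientable surface χ = 2 − 2g, so g = (2 − (-8))/2 = 5.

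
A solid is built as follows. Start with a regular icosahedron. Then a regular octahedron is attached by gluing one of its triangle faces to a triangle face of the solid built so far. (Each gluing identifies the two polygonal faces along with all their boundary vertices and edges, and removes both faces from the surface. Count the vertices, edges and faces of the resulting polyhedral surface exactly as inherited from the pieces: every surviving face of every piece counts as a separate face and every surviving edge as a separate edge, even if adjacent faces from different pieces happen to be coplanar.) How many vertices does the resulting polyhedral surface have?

A regular icosahedron: V=12, E=30, F=20.
Attach a regular octahedron (V=6, E=12, F=8) along a 3-gon: merge 3 vertices and 3 edges, delete both glued faces → V=15, E=39, F=26.
Check: V − E + F = 15 − 39 + 26 = 2.

15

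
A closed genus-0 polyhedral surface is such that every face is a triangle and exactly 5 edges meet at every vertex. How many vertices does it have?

12

Each face has 3 edges and each edge borders two faces, so 2E = 3F.
Each vertex has degree 5, so 5V = 2E and hence V = 3F/5.
Euler: V − E + F = 2 ⇒ (3F/5) − (3F/2) + F = 2.
Multiply by 10: (6 − 15 + 10)F = 20, i.e. 1F = 20.
So F = 20, E = 3·20/2 = 30, V = 3·20/5 = 12.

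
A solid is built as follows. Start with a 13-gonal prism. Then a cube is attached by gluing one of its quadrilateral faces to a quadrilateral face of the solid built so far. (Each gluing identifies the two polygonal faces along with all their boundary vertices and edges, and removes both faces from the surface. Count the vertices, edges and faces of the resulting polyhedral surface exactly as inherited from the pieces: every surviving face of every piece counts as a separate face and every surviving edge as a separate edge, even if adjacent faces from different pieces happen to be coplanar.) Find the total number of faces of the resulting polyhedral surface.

19

A 13-gonal prism: V=26, E=39, F=15.
Attach a cube (V=8, E=12, F=6) along a 4-gon: merge 4 vertices and 4 edges, delete both glued faces → V=30, E=47, F=19.
Check: V − E + F = 30 − 47 + 19 = 2.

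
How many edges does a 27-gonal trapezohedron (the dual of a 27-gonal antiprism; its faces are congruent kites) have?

The n-trapezohedron (dual of the n-antiprism) has V = 2·27 + 2 = 56, E = 4·27 = 108, F = 2·27 = 54.

108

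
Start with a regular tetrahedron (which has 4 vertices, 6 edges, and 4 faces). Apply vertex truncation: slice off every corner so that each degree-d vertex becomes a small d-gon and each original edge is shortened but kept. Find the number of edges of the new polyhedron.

18

Truncation replaces each original edge-end by a new vertex, so V′ = 2E = 12.
Each original edge survives, and each old vertex of degree d contributes d new edges; summing degrees gives Σd = 2E, so E′ = E + 2E = 3E = 18.
Each original face survives and each original vertex becomes one new face: F′ = F + V = 8.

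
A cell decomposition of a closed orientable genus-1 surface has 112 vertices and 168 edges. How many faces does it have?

For a closed orientable surface of genus 1, χ = 2 − 2·1 = 0.
F = 0 − V + E = 0 − 112 + 168 = 56.

56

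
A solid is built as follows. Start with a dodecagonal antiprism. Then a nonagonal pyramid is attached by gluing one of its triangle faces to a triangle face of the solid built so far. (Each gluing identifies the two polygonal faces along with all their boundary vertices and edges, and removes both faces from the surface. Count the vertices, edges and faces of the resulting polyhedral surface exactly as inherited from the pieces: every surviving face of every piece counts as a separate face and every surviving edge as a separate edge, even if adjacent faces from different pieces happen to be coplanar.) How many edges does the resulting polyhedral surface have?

63

A dodecagonal antiprism: V=24, E=48, F=26.
Attach a nonagonal pyramid (V=10, E=18, F=10) along a 3-gon: merge 3 vertices and 3 edges, delete both glued faces → V=31, E=63, F=34.
Check: V − E + F = 31 − 63 + 34 = 2.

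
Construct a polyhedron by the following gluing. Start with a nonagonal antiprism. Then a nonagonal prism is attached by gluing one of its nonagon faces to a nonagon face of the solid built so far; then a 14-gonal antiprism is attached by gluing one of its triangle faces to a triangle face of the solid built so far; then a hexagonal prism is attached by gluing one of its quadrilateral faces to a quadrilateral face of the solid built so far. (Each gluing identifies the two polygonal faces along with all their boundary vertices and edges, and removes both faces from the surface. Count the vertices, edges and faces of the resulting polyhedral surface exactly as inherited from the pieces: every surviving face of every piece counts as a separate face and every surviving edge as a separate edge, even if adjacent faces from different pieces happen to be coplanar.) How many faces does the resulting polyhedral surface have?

A nonagonal antiprism: V=18, E=36, F=20.
Attach a nonagonal prism (V=18, E=27, F=11) along a 9-gon: merge 9 vertices and 9 edges, delete both glued faces → V=27, E=54, F=29.
Attach a 14-gonal antiprism (V=28, E=56, F=30) along a 3-gon: merge 3 vertices and 3 edges, delete both glued faces → V=52, E=107, F=57.
Attach a hexagonal prism (V=12, E=18, F=8) along a 4-gon: merge 4 vertices and 4 edges, delete both glued faces → V=60, E=121, F=63.
Check: V − E + F = 60 − 121 + 63 = 2.

63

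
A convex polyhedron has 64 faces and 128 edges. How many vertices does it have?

Here V − E + F = 2.
V = 2 + E − F = 2 + 128 − 64 = 66.

66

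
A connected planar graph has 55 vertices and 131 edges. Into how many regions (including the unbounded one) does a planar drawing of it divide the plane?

Euler's formula for a connected plane graph: V − E + F = 2, so F = 2 − 55 + 131 = 78.

78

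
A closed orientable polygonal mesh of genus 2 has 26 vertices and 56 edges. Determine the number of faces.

For a closed orientable surface of genus 2, χ = 2 − 2·2 = -2.
F = -2 − V + E = -2 − 26 + 56 = 28.

28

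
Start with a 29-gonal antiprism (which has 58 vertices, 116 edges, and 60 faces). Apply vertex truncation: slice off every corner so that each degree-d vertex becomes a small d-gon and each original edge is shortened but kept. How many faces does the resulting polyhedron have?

Truncation replaces each original edge-end by a new vertex, so V′ = 2E = 232.
Each original edge survives, and each old vertex of degree d contributes d new edges; summing degrees gives Σd = 2E, so E′ = E + 2E = 3E = 348.
Each original face survives and each original vertex becomes one new face: F′ = F + V = 118.

118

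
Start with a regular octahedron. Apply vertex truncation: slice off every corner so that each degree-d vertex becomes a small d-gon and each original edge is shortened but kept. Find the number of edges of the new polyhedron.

36

The base solid has V = 6, E = 12, F = 8.
Truncation replaces each original edge-end by a new vertex, so V′ = 2E = 24.
Each original edge survives, and each old vertex of degree d contributes d new edges; summing degrees gives Σd = 2E, so E′ = E + 2E = 3E = 36.
Each original face survives and each original vertex becomes one new face: F′ = F + V = 14.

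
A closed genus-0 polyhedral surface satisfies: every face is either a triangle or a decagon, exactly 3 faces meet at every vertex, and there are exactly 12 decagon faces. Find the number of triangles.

Let x be the number of triangles; then F = 12 + x.
Edge–face incidences: 2E = 10·12 + 3·x = 120 + 3x.
Every vertex has degree 3, so 3V = 2E.
Euler: V − E + F = 2 ⇒ (2E)/3 − E + (12 + x) = 2.
Multiply by 6: 2·(2E) − 3·(2E) + 6·(12 + x) = 12, i.e. 72 + 6x − (120 + 3x) = 12.
Collecting terms: 3x − 48 = 12, so 3x = 60, so x = 20.
Then 2E = 120 + 3·20 = 180, so E = 90, V = 2E/3 = 60, F = 12 + 20 = 32.

20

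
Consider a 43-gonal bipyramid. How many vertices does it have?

A bipyramid over an n-gon has 2n triangular faces and n + 2 vertices: V = 43 + 2 = 45, E = 3·43 = 129, F = 2·43 = 86.
Check: V − E + F = 45 − 129 + 86 = 2.

45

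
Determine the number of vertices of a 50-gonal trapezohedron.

102

The n-trapezohedron (dual of the n-antiprism) has V = 2·50 + 2 = 102, E = 4·50 = 200, F = 2·50 = 100.
Check: V − E + F = 102 − 200 + 100 = 2.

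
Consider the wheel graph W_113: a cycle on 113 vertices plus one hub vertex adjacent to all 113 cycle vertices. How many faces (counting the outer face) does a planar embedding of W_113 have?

114

W_113 has V = 113 + 1 = 114 vertices and E = 2·113 = 226 edges.
By Euler's formula F = 2 − V + E = 2 − 114 + 226 = 114.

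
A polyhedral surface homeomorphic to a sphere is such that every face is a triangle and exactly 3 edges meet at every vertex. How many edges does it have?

6

Each face has 3 edges and each edge borders two faces, so 2E = 3F.
Each vertex has degree 3, so 3V = 2E and hence V = 3F/3.
Euler: V − E + F = 2 ⇒ (3F/3) − (3F/2) + F = 2.
Multiply by 6: (6 − 9 + 6)F = 12, i.e. 3F = 12.
So F = 4, E = 3·4/2 = 6, V = 3·4/3 = 4.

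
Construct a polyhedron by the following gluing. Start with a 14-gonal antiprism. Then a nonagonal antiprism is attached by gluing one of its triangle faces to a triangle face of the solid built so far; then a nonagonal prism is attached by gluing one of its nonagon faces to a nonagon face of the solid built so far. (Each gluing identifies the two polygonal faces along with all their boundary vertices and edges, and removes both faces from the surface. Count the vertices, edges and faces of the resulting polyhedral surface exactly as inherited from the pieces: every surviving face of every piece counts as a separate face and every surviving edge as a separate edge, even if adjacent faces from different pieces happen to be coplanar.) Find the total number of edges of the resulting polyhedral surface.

A 14-gonal antiprism: V=28, E=56, F=30.
Attach a nonagonal antiprism (V=18, E=36, F=20) along a 3-gon: merge 3 vertices and 3 edges, delete both glued faces → V=43, E=89, F=48.
Attach a nonagonal prism (V=18, E=27, F=11) along a 9-gon: merge 9 vertices and 9 edges, delete both glued faces → V=52, E=107, F=57.
Check: V − E + F = 52 − 107 + 57 = 2.

107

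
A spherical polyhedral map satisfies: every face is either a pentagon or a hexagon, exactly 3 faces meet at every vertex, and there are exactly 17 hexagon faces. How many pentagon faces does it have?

Let x be the number of pentagons; then F = 17 + x.
Edge–face incidences: 2E = 6·17 + 5·x = 102 + 5x.
Every vertex has degree 3, so 3V = 2E.
Euler: V − E + F = 2 ⇒ (2E)/3 − E + (17 + x) = 2.
Multiply by 6: 2·(2E) − 3·(2E) + 6·(17 + x) = 12, i.e. 102 + 6x − (102 + 5x) = 12.
Collecting terms: x = 12.
Then 2E = 102 + 5·12 = 162, so E = 81, V = 2E/3 = 54, F = 17 + 12 = 29.

12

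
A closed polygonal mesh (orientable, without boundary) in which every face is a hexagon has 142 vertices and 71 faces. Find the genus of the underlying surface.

1

Every face is a hexagon, so 2E = 6·71 = 426, giving E = 213.
χ = V − E + F = 142 − 213 + 71 = 0.
For a closed orientable surface χ = 2 − 2g, so g = (2 − (0))/2 = 1.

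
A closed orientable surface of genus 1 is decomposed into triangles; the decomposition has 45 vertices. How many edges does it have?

χ = 2 − 2·1 = 0, and every face is a triangle so 3F = 2E.
V − E + F = 0 with E = 3F/2 gives 45 − (3/2 − 1)·F = 0, so F = 90 and E = 135.

135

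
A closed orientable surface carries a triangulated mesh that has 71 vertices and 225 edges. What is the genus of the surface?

Every face is a triangle and each edge borders two faces, so 3F = 2·225, giving F = 150.
χ = V − E + F = 71 − 225 + 150 = -4.
For a closed orientable surface χ = 2 − 2g, so g = (2 − (-4))/2 = 3.

3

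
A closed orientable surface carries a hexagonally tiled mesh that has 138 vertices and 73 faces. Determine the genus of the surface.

5

Every face is a hexagon, so 2E = 6·73 = 438, giving E = 219.
χ = V − E + F = 138 − 219 + 73 = -8.
For a closed orientable surface χ = 2 − 2g, so g = (2 − (-8))/2 = 5.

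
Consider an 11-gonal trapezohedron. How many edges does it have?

The n-trapezohedron (dual of the n-antiprism) has V = 2·11 + 2 = 24, E = 4·11 = 44, F = 2·11 = 22.

44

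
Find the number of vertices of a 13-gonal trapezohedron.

28

The n-trapezohedron (dual of the n-antiprism) has V = 2·13 + 2 = 28, E = 4·13 = 52, F = 2·13 = 26.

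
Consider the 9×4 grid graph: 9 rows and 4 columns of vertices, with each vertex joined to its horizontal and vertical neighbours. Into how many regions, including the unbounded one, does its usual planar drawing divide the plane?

The grid has V = 9·4 = 36 vertices and E = 9·3 + 4·8 = 59 edges.
F = 2 − V + E = 2 − 36 + 59 = 25.

25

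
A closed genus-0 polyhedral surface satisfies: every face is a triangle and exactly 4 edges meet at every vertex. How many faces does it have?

Each face has 3 edges and each edge borders two faces, so 2E = 3F.
Each vertex has degree 4, so 4V = 2E and hence V = 3F/4.
Euler: V − E + F = 2 ⇒ (3F/4) − (3F/2) + F = 2.
Multiply by 8: (6 − 12 + 8)F = 16, i.e. 2F = 16.
So F = 8, E = 3·8/2 = 12, V = 3·8/4 = 6.

8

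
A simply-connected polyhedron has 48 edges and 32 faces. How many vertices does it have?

Here V − E + F = 2.
V = 2 + E − F = 2 + 48 − 32 = 18.

18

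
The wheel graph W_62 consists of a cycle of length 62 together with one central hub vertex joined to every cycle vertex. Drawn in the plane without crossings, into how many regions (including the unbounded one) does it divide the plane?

W_62 has V = 62 + 1 = 63 vertices and E = 2·62 = 124 edges.
By Euler's formula F = 2 − V + E = 2 − 63 + 124 = 63.

63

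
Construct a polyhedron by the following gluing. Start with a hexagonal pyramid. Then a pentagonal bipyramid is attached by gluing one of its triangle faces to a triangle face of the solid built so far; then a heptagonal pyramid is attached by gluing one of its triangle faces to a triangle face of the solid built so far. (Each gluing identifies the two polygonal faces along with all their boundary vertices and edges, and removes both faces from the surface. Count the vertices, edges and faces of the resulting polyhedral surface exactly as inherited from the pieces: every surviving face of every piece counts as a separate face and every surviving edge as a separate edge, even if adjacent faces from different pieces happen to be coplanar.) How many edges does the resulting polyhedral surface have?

A hexagonal pyramid: V=7, E=12, F=7.
Attach a pentagonal bipyramid (V=7, E=15, F=10) along a 3-gon: merge 3 vertices and 3 edges, delete both glued faces → V=11, E=24, F=15.
Attach a heptagonal pyramid (V=8, E=14, F=8) along a 3-gon: merge 3 vertices and 3 edges, delete both glued faces → V=16, E=35, F=21.
Check: V − E + F = 16 − 35 + 21 = 2.

35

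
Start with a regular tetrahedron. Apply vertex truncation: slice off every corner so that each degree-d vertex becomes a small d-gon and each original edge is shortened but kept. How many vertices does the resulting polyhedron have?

12

The base solid has V = 4, E = 6, F = 4.
Truncation replaces each original edge-end by a new vertex, so V′ = 2E = 12.
Each original edge survives, and each old vertex of degree d contributes d new edges; summing degrees gives Σd = 2E, so E′ = E + 2E = 3E = 18.
Each original face survives and each original vertex becomes one new face: F′ = F + V = 8.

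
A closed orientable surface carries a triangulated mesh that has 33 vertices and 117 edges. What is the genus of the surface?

Every face is a triangle and each edge borders two faces, so 3F = 2·117, giving F = 78.
χ = V − E + F = 33 − 117 + 78 = -6.
For a closed orientable surface χ = 2 − 2g, so g = (2 − (-6))/2 = 4.

4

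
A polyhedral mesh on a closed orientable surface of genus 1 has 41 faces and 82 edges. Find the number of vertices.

41

For a closed orientable surface of genus 1, χ = 2 − 2·1 = 0.
V = 0 + E − F = 0 + 82 − 41 = 41.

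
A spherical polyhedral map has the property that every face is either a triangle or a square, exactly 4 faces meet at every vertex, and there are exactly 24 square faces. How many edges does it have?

60

Let x be the number of triangles; then F = 24 + x.
Edge–face incidences: 2E = 4·24 + 3·x = 96 + 3x.
Every vertex has degree 4, so 4V = 2E.
Euler: V − E + F = 2 ⇒ (2E)/4 − E + (24 + x) = 2.
Multiply by 8: 2·(2E) − 4·(2E) + 8·(24 + x) = 16, i.e. 192 + 8x − 2·(96 + 3x) = 16.
Collecting terms: 2x = 16, so x = 8.
Then 2E = 96 + 3·8 = 120, so E = 60, V = 2E/4 = 30, F = 24 + 8 = 32.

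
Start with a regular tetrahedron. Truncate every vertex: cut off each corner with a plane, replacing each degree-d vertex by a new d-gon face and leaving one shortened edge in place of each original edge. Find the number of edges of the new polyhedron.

The base solid has V = 4, E = 6, F = 4.
Truncation replaces each original edge-end by a new vertex, so V′ = 2E = 12.
Each original edge survives, and each old vertex of degree d contributes d new edges; summing degrees gives Σd = 2E, so E′ = E + 2E = 3E = 18.
Each original face survives and each original vertex becomes one new face: F′ = F + V = 8.

18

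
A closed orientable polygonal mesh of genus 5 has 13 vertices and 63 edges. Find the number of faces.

For a closed orientable surface of genus 5, χ = 2 − 2·5 = -8.
F = -8 − V + E = -8 − 13 + 63 = 42.

42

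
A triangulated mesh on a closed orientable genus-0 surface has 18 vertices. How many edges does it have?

48

χ = 2 − 2·0 = 2, and every face is a triangle so 3F = 2E.
V − E + F = 2 with E = 3F/2 gives 18 − (3/2 − 1)·F = 2, so F = 32 and E = 48.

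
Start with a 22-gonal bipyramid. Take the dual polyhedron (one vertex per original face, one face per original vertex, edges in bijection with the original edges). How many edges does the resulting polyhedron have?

The base solid has V = 24, E = 66, F = 44.
The dual swaps V and F and preserves E: V′ = F = 44, E′ = E = 66, F′ = V = 24.

66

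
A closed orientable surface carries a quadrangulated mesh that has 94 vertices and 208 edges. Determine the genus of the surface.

6

Every face is a square and each edge borders two faces, so 4F = 2·208, giving F = 104.
χ = V − E + F = 94 − 208 + 104 = -10.
For a closed orientable surface χ = 2 − 2g, so g = (2 − (-10))/2 = 6.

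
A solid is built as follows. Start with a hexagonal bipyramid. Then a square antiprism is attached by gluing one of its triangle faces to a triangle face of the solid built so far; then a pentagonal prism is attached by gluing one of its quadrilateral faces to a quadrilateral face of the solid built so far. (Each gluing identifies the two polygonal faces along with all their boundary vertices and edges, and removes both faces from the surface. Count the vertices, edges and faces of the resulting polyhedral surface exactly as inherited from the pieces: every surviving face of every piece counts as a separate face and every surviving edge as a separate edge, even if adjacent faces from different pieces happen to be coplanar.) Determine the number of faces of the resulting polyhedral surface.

A hexagonal bipyramid: V=8, E=18, F=12.
Attach a square antiprism (V=8, E=16, F=10) along a 3-gon: merge 3 vertices and 3 edges, delete both glued faces → V=13, E=31, F=20.
Attach a pentagonal prism (V=10, E=15, F=7) along a 4-gon: merge 4 vertices and 4 edges, delete both glued faces → V=19, E=42, F=25.
Check: V − E + F = 19 − 42 + 25 = 2.

25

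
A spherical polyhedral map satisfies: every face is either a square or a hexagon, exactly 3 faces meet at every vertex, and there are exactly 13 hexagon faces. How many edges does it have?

51

Let x be the number of squares; then F = 13 + x.
Edge–face incidences: 2E = 6·13 + 4·x = 78 + 4x.
Every vertex has degree 3, so 3V = 2E.
Euler: V − E + F = 2 ⇒ (2E)/3 − E + (13 + x) = 2.
Multiply by 6: 2·(2E) − 3·(2E) + 6·(13 + x) = 12, i.e. 78 + 6x − (78 + 4x) = 12.
Collecting terms: 2x = 12, so x = 6.
Then 2E = 78 + 4·6 = 102, so E = 51, V = 2E/3 = 34, F = 13 + 6 = 19.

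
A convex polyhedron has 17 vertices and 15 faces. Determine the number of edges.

30

Here V − E + F = 2.
E = V + F − (2) = 17 + 15 − (2) = 30.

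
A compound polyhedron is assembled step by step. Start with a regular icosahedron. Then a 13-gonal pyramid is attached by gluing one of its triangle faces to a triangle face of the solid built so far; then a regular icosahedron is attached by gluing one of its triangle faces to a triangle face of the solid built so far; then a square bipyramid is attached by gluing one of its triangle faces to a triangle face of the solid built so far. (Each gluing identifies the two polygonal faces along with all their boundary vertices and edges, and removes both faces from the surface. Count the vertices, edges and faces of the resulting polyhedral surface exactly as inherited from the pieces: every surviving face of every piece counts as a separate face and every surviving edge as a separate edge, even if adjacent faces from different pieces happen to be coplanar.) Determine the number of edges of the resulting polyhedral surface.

89

A regular icosahedron: V=12, E=30, F=20.
Attach a 13-gonal pyramid (V=14, E=26, F=14) along a 3-gon: merge 3 vertices and 3 edges, delete both glued faces → V=23, E=53, F=32.
Attach a regular icosahedron (V=12, E=30, F=20) along a 3-gon: merge 3 vertices and 3 edges, delete both glued faces → V=32, E=80, F=50.
Attach a square bipyramid (V=6, E=12, F=8) along a 3-gon: merge 3 vertices and 3 edges, delete both glued faces → V=35, E=89, F=56.
Check: V − E + F = 35 − 89 + 56 = 2.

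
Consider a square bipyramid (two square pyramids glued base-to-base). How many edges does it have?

A bipyramid over an n-gon has 2n triangular faces and n + 2 vertices: V = 4 + 2 = 6, E = 3·4 = 12, F = 2·4 = 8.
Check: V − E + F = 6 − 12 + 8 = 2.

12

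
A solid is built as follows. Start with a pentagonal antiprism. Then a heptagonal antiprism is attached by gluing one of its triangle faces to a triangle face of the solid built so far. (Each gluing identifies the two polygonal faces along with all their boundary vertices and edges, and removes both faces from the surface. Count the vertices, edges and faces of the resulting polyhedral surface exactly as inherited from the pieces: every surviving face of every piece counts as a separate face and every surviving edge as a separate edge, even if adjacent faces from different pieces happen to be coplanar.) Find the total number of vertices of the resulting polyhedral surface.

21

A pentagonal antiprism: V=10, E=20, F=12.
Attach a heptagonal antiprism (V=14, E=28, F=16) along a 3-gon: merge 3 vertices and 3 edges, delete both glued faces → V=21, E=45, F=26.
Check: V − E + F = 21 − 45 + 26 = 2.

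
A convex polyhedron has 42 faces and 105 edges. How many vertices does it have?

Here V − E + F = 2.
V = 2 + E − F = 2 + 105 − 42 = 65.

65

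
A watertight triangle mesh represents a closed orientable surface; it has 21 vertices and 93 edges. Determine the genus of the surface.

6

Every face is a triangle and each edge borders two faces, so 3F = 2·93, giving F = 62.
χ = V − E + F = 21 − 93 + 62 = -10.
For a closed orientable surface χ = 2 − 2g, so g = (2 − (-10))/2 = 6.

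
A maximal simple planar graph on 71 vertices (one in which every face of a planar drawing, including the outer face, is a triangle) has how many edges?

207

In a plane triangulation 3F = 2E and V − E + F = 2, so E = 3V − 6 = 3·71 − 6 = 207.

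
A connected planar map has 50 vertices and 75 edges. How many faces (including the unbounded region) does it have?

27

Euler's formula for a connected plane graph: V − E + F = 2, so F = 2 − 50 + 75 = 27.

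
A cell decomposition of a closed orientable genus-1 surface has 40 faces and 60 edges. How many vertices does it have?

For a closed orientable surface of genus 1, χ = 2 − 2·1 = 0.
V = 0 + E − F = 0 + 60 − 40 = 20.

20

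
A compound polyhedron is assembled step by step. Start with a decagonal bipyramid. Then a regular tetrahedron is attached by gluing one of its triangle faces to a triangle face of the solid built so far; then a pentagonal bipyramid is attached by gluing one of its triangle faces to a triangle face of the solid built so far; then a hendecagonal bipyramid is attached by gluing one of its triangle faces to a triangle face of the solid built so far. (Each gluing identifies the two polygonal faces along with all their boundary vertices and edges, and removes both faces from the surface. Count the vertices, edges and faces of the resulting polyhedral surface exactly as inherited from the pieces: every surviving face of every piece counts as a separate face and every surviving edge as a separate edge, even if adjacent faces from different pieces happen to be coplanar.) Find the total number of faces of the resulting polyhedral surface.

A decagonal bipyramid: V=12, E=30, F=20.
Attach a regular tetrahedron (V=4, E=6, F=4) along a 3-gon: merge 3 vertices and 3 edges, delete both glued faces → V=13, E=33, F=22.
Attach a pentagonal bipyramid (V=7, E=15, F=10) along a 3-gon: merge 3 vertices and 3 edges, delete both glued faces → V=17, E=45, F=30.
Attach a hendecagonal bipyramid (V=13, E=33, F=22) along a 3-gon: merge 3 vertices and 3 edges, delete both glued faces → V=27, E=75, F=50.
Check: V − E + F = 27 − 75 + 50 = 2.

50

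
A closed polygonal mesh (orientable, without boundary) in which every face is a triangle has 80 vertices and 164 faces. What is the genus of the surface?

2

Every face is a triangle, so 2E = 3·164 = 492, giving E = 246.
χ = V − E + F = 80 − 246 + 164 = -2.
For a closed orientable surface χ = 2 − 2g, so g = (2 − (-2))/2 = 2.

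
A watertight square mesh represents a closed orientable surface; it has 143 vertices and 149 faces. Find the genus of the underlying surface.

4

Every face is a square, so 2E = 4·149 = 596, giving E = 298.
χ = V − E + F = 143 − 298 + 149 = -6.
For a closed orientable surface χ = 2 − 2g, so g = (2 − (-6))/2 = 4.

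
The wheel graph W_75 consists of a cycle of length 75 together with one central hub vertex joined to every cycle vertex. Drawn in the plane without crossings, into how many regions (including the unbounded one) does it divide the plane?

W_75 has V = 75 + 1 = 76 vertices and E = 2·75 = 150 edges.
By Euler's formula F = 2 − V + E = 2 − 76 + 150 = 76.

76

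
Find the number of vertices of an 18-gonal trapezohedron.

The n-trapezohedron (dual of the n-antiprism) has V = 2·18 + 2 = 38, E = 4·18 = 72, F = 2·18 = 36.
Check: V − E + F = 38 − 72 + 36 = 2.

38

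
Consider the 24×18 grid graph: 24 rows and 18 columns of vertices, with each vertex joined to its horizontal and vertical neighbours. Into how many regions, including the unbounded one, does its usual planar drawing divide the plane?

The grid has V = 24·18 = 432 vertices and E = 24·17 + 18·23 = 822 edges.
F = 2 − V + E = 2 − 432 + 822 = 392.

392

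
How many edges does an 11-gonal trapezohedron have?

The n-trapezohedron (dual of the n-antiprism) has V = 2·11 + 2 = 24, E = 4·11 = 44, F = 2·11 = 22.

44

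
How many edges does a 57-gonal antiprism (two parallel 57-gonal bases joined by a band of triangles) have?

228

An antiprism on an n-gon has two n-gon caps and 2n triangles: V = 2·57 = 114, E = 4·57 = 228, F = 2·57 + 2 = 116.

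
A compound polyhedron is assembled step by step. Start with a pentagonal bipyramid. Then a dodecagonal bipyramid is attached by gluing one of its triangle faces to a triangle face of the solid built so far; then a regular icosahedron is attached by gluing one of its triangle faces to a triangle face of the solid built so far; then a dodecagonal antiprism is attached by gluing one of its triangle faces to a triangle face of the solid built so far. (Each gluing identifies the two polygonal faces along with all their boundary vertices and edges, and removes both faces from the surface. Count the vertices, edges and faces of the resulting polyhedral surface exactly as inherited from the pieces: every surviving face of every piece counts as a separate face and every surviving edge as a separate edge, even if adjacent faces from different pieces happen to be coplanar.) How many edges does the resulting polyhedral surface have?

120

A pentagonal bipyramid: V=7, E=15, F=10.
Attach a dodecagonal bipyramid (V=14, E=36, F=24) along a 3-gon: merge 3 vertices and 3 edges, delete both glued faces → V=18, E=48, F=32.
Attach a regular icosahedron (V=12, E=30, F=20) along a 3-gon: merge 3 vertices and 3 edges, delete both glued faces → V=27, E=75, F=50.
Attach a dodecagonal antiprism (V=24, E=48, F=26) along a 3-gon: merge 3 vertices and 3 edges, delete both glued faces → V=48, E=120, F=74.
Check: V − E + F = 48 − 120 + 74 = 2.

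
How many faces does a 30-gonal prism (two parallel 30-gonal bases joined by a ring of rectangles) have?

A prism on an n-gon has two n-gon bases and n rectangular sides: V = 2·30 = 60, E = 3·30 = 90, F = 30 + 2 = 32.
Check: V − E + F = 60 − 90 + 32 = 2.

32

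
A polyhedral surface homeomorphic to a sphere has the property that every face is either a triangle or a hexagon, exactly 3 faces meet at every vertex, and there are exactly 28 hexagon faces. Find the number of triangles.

4

Let x be the number of triangles; then F = 28 + x.
Edge–face incidences: 2E = 6·28 + 3·x = 168 + 3x.
Every vertex has degree 3, so 3V = 2E.
Euler: V − E + F = 2 ⇒ (2E)/3 − E + (28 + x) = 2.
Multiply by 6: 2·(2E) − 3·(2E) + 6·(28 + x) = 12, i.e. 168 + 6x − (168 + 3x) = 12.
Collecting terms: 3x = 12, so x = 4.
Then 2E = 168 + 3·4 = 180, so E = 90, V = 2E/3 = 60, F = 28 + 4 = 32.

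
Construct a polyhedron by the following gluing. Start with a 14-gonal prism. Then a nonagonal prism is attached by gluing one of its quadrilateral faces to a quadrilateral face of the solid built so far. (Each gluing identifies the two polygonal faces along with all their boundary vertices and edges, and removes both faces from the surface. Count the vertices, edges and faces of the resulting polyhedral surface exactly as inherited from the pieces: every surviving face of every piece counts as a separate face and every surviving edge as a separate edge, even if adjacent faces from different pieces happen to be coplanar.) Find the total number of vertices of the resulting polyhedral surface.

A 14-gonal prism: V=28, E=42, F=16.
Attach a nonagonal prism (V=18, E=27, F=11) along a 4-gon: merge 4 vertices and 4 edges, delete both glued faces → V=42, E=65, F=25.
Check: V − E + F = 42 − 65 + 25 = 2.

42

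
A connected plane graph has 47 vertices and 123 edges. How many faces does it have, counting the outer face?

78

Euler's formula for a connected plane graph: V − E + F = 2, so F = 2 − 47 + 123 = 78.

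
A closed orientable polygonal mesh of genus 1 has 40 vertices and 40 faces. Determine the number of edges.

For a closed orientable surface of genus 1, χ = 2 − 2·1 = 0.
E = V + F − (0) = 40 + 40 − (0) = 80.

80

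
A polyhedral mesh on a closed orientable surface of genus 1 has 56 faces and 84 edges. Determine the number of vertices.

28

For a closed orientable surface of genus 1, χ = 2 − 2·1 = 0.
V = 0 + E − F = 0 + 84 − 56 = 28.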